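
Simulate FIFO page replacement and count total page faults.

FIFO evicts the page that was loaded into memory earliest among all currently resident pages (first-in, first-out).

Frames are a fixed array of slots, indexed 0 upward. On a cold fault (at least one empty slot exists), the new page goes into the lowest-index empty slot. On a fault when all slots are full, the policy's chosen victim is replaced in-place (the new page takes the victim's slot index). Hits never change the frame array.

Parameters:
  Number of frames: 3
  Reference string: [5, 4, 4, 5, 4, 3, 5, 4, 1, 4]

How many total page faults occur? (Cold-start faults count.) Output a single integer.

Answer: 4

Derivation:
Step 0: ref 5 → FAULT, frames=[5,-,-]
Step 1: ref 4 → FAULT, frames=[5,4,-]
Step 2: ref 4 → HIT, frames=[5,4,-]
Step 3: ref 5 → HIT, frames=[5,4,-]
Step 4: ref 4 → HIT, frames=[5,4,-]
Step 5: ref 3 → FAULT, frames=[5,4,3]
Step 6: ref 5 → HIT, frames=[5,4,3]
Step 7: ref 4 → HIT, frames=[5,4,3]
Step 8: ref 1 → FAULT (evict 5), frames=[1,4,3]
Step 9: ref 4 → HIT, frames=[1,4,3]
Total faults: 4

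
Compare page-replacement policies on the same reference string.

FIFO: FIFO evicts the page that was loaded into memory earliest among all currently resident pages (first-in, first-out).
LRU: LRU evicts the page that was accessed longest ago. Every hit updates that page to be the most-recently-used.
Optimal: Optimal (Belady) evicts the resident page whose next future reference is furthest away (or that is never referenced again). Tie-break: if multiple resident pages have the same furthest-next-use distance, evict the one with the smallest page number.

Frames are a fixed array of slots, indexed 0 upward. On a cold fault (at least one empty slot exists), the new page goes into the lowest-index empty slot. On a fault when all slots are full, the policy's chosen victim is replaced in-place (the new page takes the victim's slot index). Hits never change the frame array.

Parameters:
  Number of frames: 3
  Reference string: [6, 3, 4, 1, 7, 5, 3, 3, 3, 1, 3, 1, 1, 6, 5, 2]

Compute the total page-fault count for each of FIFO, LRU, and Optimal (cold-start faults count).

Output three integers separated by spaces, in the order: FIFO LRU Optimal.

--- FIFO ---
  step 0: ref 6 -> FAULT, frames=[6,-,-] (faults so far: 1)
  step 1: ref 3 -> FAULT, frames=[6,3,-] (faults so far: 2)
  step 2: ref 4 -> FAULT, frames=[6,3,4] (faults so far: 3)
  step 3: ref 1 -> FAULT, evict 6, frames=[1,3,4] (faults so far: 4)
  step 4: ref 7 -> FAULT, evict 3, frames=[1,7,4] (faults so far: 5)
  step 5: ref 5 -> FAULT, evict 4, frames=[1,7,5] (faults so far: 6)
  step 6: ref 3 -> FAULT, evict 1, frames=[3,7,5] (faults so far: 7)
  step 7: ref 3 -> HIT, frames=[3,7,5] (faults so far: 7)
  step 8: ref 3 -> HIT, frames=[3,7,5] (faults so far: 7)
  step 9: ref 1 -> FAULT, evict 7, frames=[3,1,5] (faults so far: 8)
  step 10: ref 3 -> HIT, frames=[3,1,5] (faults so far: 8)
  step 11: ref 1 -> HIT, frames=[3,1,5] (faults so far: 8)
  step 12: ref 1 -> HIT, frames=[3,1,5] (faults so far: 8)
  step 13: ref 6 -> FAULT, evict 5, frames=[3,1,6] (faults so far: 9)
  step 14: ref 5 -> FAULT, evict 3, frames=[5,1,6] (faults so far: 10)
  step 15: ref 2 -> FAULT, evict 1, frames=[5,2,6] (faults so far: 11)
  FIFO total faults: 11
--- LRU ---
  step 0: ref 6 -> FAULT, frames=[6,-,-] (faults so far: 1)
  step 1: ref 3 -> FAULT, frames=[6,3,-] (faults so far: 2)
  step 2: ref 4 -> FAULT, frames=[6,3,4] (faults so far: 3)
  step 3: ref 1 -> FAULT, evict 6, frames=[1,3,4] (faults so far: 4)
  step 4: ref 7 -> FAULT, evict 3, frames=[1,7,4] (faults so far: 5)
  step 5: ref 5 -> FAULT, evict 4, frames=[1,7,5] (faults so far: 6)
  step 6: ref 3 -> FAULT, evict 1, frames=[3,7,5] (faults so far: 7)
  step 7: ref 3 -> HIT, frames=[3,7,5] (faults so far: 7)
  step 8: ref 3 -> HIT, frames=[3,7,5] (faults so far: 7)
  step 9: ref 1 -> FAULT, evict 7, frames=[3,1,5] (faults so far: 8)
  step 10: ref 3 -> HIT, frames=[3,1,5] (faults so far: 8)
  step 11: ref 1 -> HIT, frames=[3,1,5] (faults so far: 8)
  step 12: ref 1 -> HIT, frames=[3,1,5] (faults so far: 8)
  step 13: ref 6 -> FAULT, evict 5, frames=[3,1,6] (faults so far: 9)
  step 14: ref 5 -> FAULT, evict 3, frames=[5,1,6] (faults so far: 10)
  step 15: ref 2 -> FAULT, evict 1, frames=[5,2,6] (faults so far: 11)
  LRU total faults: 11
--- Optimal ---
  step 0: ref 6 -> FAULT, frames=[6,-,-] (faults so far: 1)
  step 1: ref 3 -> FAULT, frames=[6,3,-] (faults so far: 2)
  step 2: ref 4 -> FAULT, frames=[6,3,4] (faults so far: 3)
  step 3: ref 1 -> FAULT, evict 4, frames=[6,3,1] (faults so far: 4)
  step 4: ref 7 -> FAULT, evict 6, frames=[7,3,1] (faults so far: 5)
  step 5: ref 5 -> FAULT, evict 7, frames=[5,3,1] (faults so far: 6)
  step 6: ref 3 -> HIT, frames=[5,3,1] (faults so far: 6)
  step 7: ref 3 -> HIT, frames=[5,3,1] (faults so far: 6)
  step 8: ref 3 -> HIT, frames=[5,3,1] (faults so far: 6)
  step 9: ref 1 -> HIT, frames=[5,3,1] (faults so far: 6)
  step 10: ref 3 -> HIT, frames=[5,3,1] (faults so far: 6)
  step 11: ref 1 -> HIT, frames=[5,3,1] (faults so far: 6)
  step 12: ref 1 -> HIT, frames=[5,3,1] (faults so far: 6)
  step 13: ref 6 -> FAULT, evict 1, frames=[5,3,6] (faults so far: 7)
  step 14: ref 5 -> HIT, frames=[5,3,6] (faults so far: 7)
  step 15: ref 2 -> FAULT, evict 3, frames=[5,2,6] (faults so far: 8)
  Optimal total faults: 8

Answer: 11 11 8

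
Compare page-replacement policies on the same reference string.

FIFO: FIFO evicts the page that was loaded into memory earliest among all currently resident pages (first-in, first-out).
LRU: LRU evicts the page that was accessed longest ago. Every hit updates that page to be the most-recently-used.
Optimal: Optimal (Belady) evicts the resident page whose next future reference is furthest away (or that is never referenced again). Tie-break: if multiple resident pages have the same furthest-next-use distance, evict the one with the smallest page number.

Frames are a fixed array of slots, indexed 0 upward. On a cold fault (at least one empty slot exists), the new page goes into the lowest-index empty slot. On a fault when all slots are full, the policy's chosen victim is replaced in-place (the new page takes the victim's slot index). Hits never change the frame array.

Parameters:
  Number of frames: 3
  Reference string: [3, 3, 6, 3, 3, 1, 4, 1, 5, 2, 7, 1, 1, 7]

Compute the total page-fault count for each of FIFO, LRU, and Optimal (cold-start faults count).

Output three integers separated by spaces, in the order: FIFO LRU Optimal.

--- FIFO ---
  step 0: ref 3 -> FAULT, frames=[3,-,-] (faults so far: 1)
  step 1: ref 3 -> HIT, frames=[3,-,-] (faults so far: 1)
  step 2: ref 6 -> FAULT, frames=[3,6,-] (faults so far: 2)
  step 3: ref 3 -> HIT, frames=[3,6,-] (faults so far: 2)
  step 4: ref 3 -> HIT, frames=[3,6,-] (faults so far: 2)
  step 5: ref 1 -> FAULT, frames=[3,6,1] (faults so far: 3)
  step 6: ref 4 -> FAULT, evict 3, frames=[4,6,1] (faults so far: 4)
  step 7: ref 1 -> HIT, frames=[4,6,1] (faults so far: 4)
  step 8: ref 5 -> FAULT, evict 6, frames=[4,5,1] (faults so far: 5)
  step 9: ref 2 -> FAULT, evict 1, frames=[4,5,2] (faults so far: 6)
  step 10: ref 7 -> FAULT, evict 4, frames=[7,5,2] (faults so far: 7)
  step 11: ref 1 -> FAULT, evict 5, frames=[7,1,2] (faults so far: 8)
  step 12: ref 1 -> HIT, frames=[7,1,2] (faults so far: 8)
  step 13: ref 7 -> HIT, frames=[7,1,2] (faults so far: 8)
  FIFO total faults: 8
--- LRU ---
  step 0: ref 3 -> FAULT, frames=[3,-,-] (faults so far: 1)
  step 1: ref 3 -> HIT, frames=[3,-,-] (faults so far: 1)
  step 2: ref 6 -> FAULT, frames=[3,6,-] (faults so far: 2)
  step 3: ref 3 -> HIT, frames=[3,6,-] (faults so far: 2)
  step 4: ref 3 -> HIT, frames=[3,6,-] (faults so far: 2)
  step 5: ref 1 -> FAULT, frames=[3,6,1] (faults so far: 3)
  step 6: ref 4 -> FAULT, evict 6, frames=[3,4,1] (faults so far: 4)
  step 7: ref 1 -> HIT, frames=[3,4,1] (faults so far: 4)
  step 8: ref 5 -> FAULT, evict 3, frames=[5,4,1] (faults so far: 5)
  step 9: ref 2 -> FAULT, evict 4, frames=[5,2,1] (faults so far: 6)
  step 10: ref 7 -> FAULT, evict 1, frames=[5,2,7] (faults so far: 7)
  step 11: ref 1 -> FAULT, evict 5, frames=[1,2,7] (faults so far: 8)
  step 12: ref 1 -> HIT, frames=[1,2,7] (faults so far: 8)
  step 13: ref 7 -> HIT, frames=[1,2,7] (faults so far: 8)
  LRU total faults: 8
--- Optimal ---
  step 0: ref 3 -> FAULT, frames=[3,-,-] (faults so far: 1)
  step 1: ref 3 -> HIT, frames=[3,-,-] (faults so far: 1)
  step 2: ref 6 -> FAULT, frames=[3,6,-] (faults so far: 2)
  step 3: ref 3 -> HIT, frames=[3,6,-] (faults so far: 2)
  step 4: ref 3 -> HIT, frames=[3,6,-] (faults so far: 2)
  step 5: ref 1 -> FAULT, frames=[3,6,1] (faults so far: 3)
  step 6: ref 4 -> FAULT, evict 3, frames=[4,6,1] (faults so far: 4)
  step 7: ref 1 -> HIT, frames=[4,6,1] (faults so far: 4)
  step 8: ref 5 -> FAULT, evict 4, frames=[5,6,1] (faults so far: 5)
  step 9: ref 2 -> FAULT, evict 5, frames=[2,6,1] (faults so far: 6)
  step 10: ref 7 -> FAULT, evict 2, frames=[7,6,1] (faults so far: 7)
  step 11: ref 1 -> HIT, frames=[7,6,1] (faults so far: 7)
  step 12: ref 1 -> HIT, frames=[7,6,1] (faults so far: 7)
  step 13: ref 7 -> HIT, frames=[7,6,1] (faults so far: 7)
  Optimal total faults: 7

Answer: 8 8 7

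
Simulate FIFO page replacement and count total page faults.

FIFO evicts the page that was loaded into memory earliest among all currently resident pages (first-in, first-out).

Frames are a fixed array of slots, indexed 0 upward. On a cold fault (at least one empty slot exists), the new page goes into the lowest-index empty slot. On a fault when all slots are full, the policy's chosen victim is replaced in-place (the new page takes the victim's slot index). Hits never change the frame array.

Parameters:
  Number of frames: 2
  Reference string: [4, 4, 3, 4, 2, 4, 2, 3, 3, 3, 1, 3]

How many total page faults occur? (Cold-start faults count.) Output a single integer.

Step 0: ref 4 → FAULT, frames=[4,-]
Step 1: ref 4 → HIT, frames=[4,-]
Step 2: ref 3 → FAULT, frames=[4,3]
Step 3: ref 4 → HIT, frames=[4,3]
Step 4: ref 2 → FAULT (evict 4), frames=[2,3]
Step 5: ref 4 → FAULT (evict 3), frames=[2,4]
Step 6: ref 2 → HIT, frames=[2,4]
Step 7: ref 3 → FAULT (evict 2), frames=[3,4]
Step 8: ref 3 → HIT, frames=[3,4]
Step 9: ref 3 → HIT, frames=[3,4]
Step 10: ref 1 → FAULT (evict 4), frames=[3,1]
Step 11: ref 3 → HIT, frames=[3,1]
Total faults: 6

Answer: 6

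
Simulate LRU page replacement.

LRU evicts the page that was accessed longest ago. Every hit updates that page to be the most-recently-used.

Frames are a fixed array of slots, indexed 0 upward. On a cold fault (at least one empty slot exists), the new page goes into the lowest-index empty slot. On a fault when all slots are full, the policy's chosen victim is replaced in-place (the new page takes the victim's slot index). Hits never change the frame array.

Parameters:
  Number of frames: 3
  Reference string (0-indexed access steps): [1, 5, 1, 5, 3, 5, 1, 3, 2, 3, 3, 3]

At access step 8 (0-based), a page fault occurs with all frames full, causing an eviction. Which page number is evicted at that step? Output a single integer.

Answer: 5

Derivation:
Step 0: ref 1 -> FAULT, frames=[1,-,-]
Step 1: ref 5 -> FAULT, frames=[1,5,-]
Step 2: ref 1 -> HIT, frames=[1,5,-]
Step 3: ref 5 -> HIT, frames=[1,5,-]
Step 4: ref 3 -> FAULT, frames=[1,5,3]
Step 5: ref 5 -> HIT, frames=[1,5,3]
Step 6: ref 1 -> HIT, frames=[1,5,3]
Step 7: ref 3 -> HIT, frames=[1,5,3]
Step 8: ref 2 -> FAULT, evict 5, frames=[1,2,3]
At step 8: evicted page 5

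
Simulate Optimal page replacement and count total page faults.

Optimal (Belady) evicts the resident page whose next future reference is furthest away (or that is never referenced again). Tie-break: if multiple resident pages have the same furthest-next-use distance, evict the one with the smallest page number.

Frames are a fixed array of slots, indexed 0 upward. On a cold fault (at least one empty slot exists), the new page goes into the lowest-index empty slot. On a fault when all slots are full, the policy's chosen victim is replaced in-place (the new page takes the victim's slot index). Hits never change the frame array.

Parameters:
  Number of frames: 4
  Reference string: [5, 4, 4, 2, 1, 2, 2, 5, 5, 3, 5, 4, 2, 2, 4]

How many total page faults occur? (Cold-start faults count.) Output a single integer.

Answer: 5

Derivation:
Step 0: ref 5 → FAULT, frames=[5,-,-,-]
Step 1: ref 4 → FAULT, frames=[5,4,-,-]
Step 2: ref 4 → HIT, frames=[5,4,-,-]
Step 3: ref 2 → FAULT, frames=[5,4,2,-]
Step 4: ref 1 → FAULT, frames=[5,4,2,1]
Step 5: ref 2 → HIT, frames=[5,4,2,1]
Step 6: ref 2 → HIT, frames=[5,4,2,1]
Step 7: ref 5 → HIT, frames=[5,4,2,1]
Step 8: ref 5 → HIT, frames=[5,4,2,1]
Step 9: ref 3 → FAULT (evict 1), frames=[5,4,2,3]
Step 10: ref 5 → HIT, frames=[5,4,2,3]
Step 11: ref 4 → HIT, frames=[5,4,2,3]
Step 12: ref 2 → HIT, frames=[5,4,2,3]
Step 13: ref 2 → HIT, frames=[5,4,2,3]
Step 14: ref 4 → HIT, frames=[5,4,2,3]
Total faults: 5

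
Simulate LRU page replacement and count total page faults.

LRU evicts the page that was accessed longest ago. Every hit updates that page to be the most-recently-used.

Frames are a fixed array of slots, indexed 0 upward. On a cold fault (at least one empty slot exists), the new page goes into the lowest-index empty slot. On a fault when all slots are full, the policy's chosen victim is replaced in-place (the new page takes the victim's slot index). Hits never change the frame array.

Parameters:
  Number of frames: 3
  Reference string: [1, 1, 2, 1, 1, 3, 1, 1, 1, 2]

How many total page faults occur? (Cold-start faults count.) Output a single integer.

Answer: 3

Derivation:
Step 0: ref 1 → FAULT, frames=[1,-,-]
Step 1: ref 1 → HIT, frames=[1,-,-]
Step 2: ref 2 → FAULT, frames=[1,2,-]
Step 3: ref 1 → HIT, frames=[1,2,-]
Step 4: ref 1 → HIT, frames=[1,2,-]
Step 5: ref 3 → FAULT, frames=[1,2,3]
Step 6: ref 1 → HIT, frames=[1,2,3]
Step 7: ref 1 → HIT, frames=[1,2,3]
Step 8: ref 1 → HIT, frames=[1,2,3]
Step 9: ref 2 → HIT, frames=[1,2,3]
Total faults: 3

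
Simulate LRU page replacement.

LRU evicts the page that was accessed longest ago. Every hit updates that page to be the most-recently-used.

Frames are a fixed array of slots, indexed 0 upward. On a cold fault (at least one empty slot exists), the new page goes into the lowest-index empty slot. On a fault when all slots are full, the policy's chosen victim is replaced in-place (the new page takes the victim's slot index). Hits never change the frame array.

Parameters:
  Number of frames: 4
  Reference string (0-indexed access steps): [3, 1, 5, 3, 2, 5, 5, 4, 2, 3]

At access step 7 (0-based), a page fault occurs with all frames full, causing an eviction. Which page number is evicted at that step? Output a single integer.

Step 0: ref 3 -> FAULT, frames=[3,-,-,-]
Step 1: ref 1 -> FAULT, frames=[3,1,-,-]
Step 2: ref 5 -> FAULT, frames=[3,1,5,-]
Step 3: ref 3 -> HIT, frames=[3,1,5,-]
Step 4: ref 2 -> FAULT, frames=[3,1,5,2]
Step 5: ref 5 -> HIT, frames=[3,1,5,2]
Step 6: ref 5 -> HIT, frames=[3,1,5,2]
Step 7: ref 4 -> FAULT, evict 1, frames=[3,4,5,2]
At step 7: evicted page 1

Answer: 1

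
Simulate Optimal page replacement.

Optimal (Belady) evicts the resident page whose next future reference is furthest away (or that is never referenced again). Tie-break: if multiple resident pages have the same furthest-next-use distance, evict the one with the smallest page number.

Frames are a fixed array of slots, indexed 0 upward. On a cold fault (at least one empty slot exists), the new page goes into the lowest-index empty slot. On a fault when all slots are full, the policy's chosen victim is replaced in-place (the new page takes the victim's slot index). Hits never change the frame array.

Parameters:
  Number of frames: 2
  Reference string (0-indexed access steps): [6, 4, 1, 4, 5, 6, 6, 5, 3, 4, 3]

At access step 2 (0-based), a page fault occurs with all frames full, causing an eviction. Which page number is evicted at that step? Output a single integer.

Step 0: ref 6 -> FAULT, frames=[6,-]
Step 1: ref 4 -> FAULT, frames=[6,4]
Step 2: ref 1 -> FAULT, evict 6, frames=[1,4]
At step 2: evicted page 6

Answer: 6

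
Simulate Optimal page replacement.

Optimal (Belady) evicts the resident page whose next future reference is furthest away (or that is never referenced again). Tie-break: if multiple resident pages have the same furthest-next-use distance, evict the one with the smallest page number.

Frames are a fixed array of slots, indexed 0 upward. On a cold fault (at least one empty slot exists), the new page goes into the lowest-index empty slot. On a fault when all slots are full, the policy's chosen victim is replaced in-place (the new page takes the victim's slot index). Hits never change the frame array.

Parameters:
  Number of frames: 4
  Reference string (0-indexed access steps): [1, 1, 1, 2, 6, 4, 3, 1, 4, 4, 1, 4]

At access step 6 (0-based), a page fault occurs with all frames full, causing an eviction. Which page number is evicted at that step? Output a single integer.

Answer: 2

Derivation:
Step 0: ref 1 -> FAULT, frames=[1,-,-,-]
Step 1: ref 1 -> HIT, frames=[1,-,-,-]
Step 2: ref 1 -> HIT, frames=[1,-,-,-]
Step 3: ref 2 -> FAULT, frames=[1,2,-,-]
Step 4: ref 6 -> FAULT, frames=[1,2,6,-]
Step 5: ref 4 -> FAULT, frames=[1,2,6,4]
Step 6: ref 3 -> FAULT, evict 2, frames=[1,3,6,4]
At step 6: evicted page 2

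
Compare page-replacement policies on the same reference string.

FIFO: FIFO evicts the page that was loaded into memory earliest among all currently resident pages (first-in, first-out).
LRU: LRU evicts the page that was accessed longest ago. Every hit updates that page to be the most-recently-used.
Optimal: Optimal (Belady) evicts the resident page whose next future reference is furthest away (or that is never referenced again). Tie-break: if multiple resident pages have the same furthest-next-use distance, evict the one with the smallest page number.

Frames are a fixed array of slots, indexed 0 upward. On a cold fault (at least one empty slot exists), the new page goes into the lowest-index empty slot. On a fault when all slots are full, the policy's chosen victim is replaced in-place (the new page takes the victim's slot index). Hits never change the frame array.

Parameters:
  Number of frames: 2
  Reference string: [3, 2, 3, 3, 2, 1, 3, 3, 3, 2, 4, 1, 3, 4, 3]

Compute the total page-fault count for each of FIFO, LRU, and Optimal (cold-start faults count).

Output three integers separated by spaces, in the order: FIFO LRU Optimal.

Answer: 9 9 6

Derivation:
--- FIFO ---
  step 0: ref 3 -> FAULT, frames=[3,-] (faults so far: 1)
  step 1: ref 2 -> FAULT, frames=[3,2] (faults so far: 2)
  step 2: ref 3 -> HIT, frames=[3,2] (faults so far: 2)
  step 3: ref 3 -> HIT, frames=[3,2] (faults so far: 2)
  step 4: ref 2 -> HIT, frames=[3,2] (faults so far: 2)
  step 5: ref 1 -> FAULT, evict 3, frames=[1,2] (faults so far: 3)
  step 6: ref 3 -> FAULT, evict 2, frames=[1,3] (faults so far: 4)
  step 7: ref 3 -> HIT, frames=[1,3] (faults so far: 4)
  step 8: ref 3 -> HIT, frames=[1,3] (faults so far: 4)
  step 9: ref 2 -> FAULT, evict 1, frames=[2,3] (faults so far: 5)
  step 10: ref 4 -> FAULT, evict 3, frames=[2,4] (faults so far: 6)
  step 11: ref 1 -> FAULT, evict 2, frames=[1,4] (faults so far: 7)
  step 12: ref 3 -> FAULT, evict 4, frames=[1,3] (faults so far: 8)
  step 13: ref 4 -> FAULT, evict 1, frames=[4,3] (faults so far: 9)
  step 14: ref 3 -> HIT, frames=[4,3] (faults so far: 9)
  FIFO total faults: 9
--- LRU ---
  step 0: ref 3 -> FAULT, frames=[3,-] (faults so far: 1)
  step 1: ref 2 -> FAULT, frames=[3,2] (faults so far: 2)
  step 2: ref 3 -> HIT, frames=[3,2] (faults so far: 2)
  step 3: ref 3 -> HIT, frames=[3,2] (faults so far: 2)
  step 4: ref 2 -> HIT, frames=[3,2] (faults so far: 2)
  step 5: ref 1 -> FAULT, evict 3, frames=[1,2] (faults so far: 3)
  step 6: ref 3 -> FAULT, evict 2, frames=[1,3] (faults so far: 4)
  step 7: ref 3 -> HIT, frames=[1,3] (faults so far: 4)
  step 8: ref 3 -> HIT, frames=[1,3] (faults so far: 4)
  step 9: ref 2 -> FAULT, evict 1, frames=[2,3] (faults so far: 5)
  step 10: ref 4 -> FAULT, evict 3, frames=[2,4] (faults so far: 6)
  step 11: ref 1 -> FAULT, evict 2, frames=[1,4] (faults so far: 7)
  step 12: ref 3 -> FAULT, evict 4, frames=[1,3] (faults so far: 8)
  step 13: ref 4 -> FAULT, evict 1, frames=[4,3] (faults so far: 9)
  step 14: ref 3 -> HIT, frames=[4,3] (faults so far: 9)
  LRU total faults: 9
--- Optimal ---
  step 0: ref 3 -> FAULT, frames=[3,-] (faults so far: 1)
  step 1: ref 2 -> FAULT, frames=[3,2] (faults so far: 2)
  step 2: ref 3 -> HIT, frames=[3,2] (faults so far: 2)
  step 3: ref 3 -> HIT, frames=[3,2] (faults so far: 2)
  step 4: ref 2 -> HIT, frames=[3,2] (faults so far: 2)
  step 5: ref 1 -> FAULT, evict 2, frames=[3,1] (faults so far: 3)
  step 6: ref 3 -> HIT, frames=[3,1] (faults so far: 3)
  step 7: ref 3 -> HIT, frames=[3,1] (faults so far: 3)
  step 8: ref 3 -> HIT, frames=[3,1] (faults so far: 3)
  step 9: ref 2 -> FAULT, evict 3, frames=[2,1] (faults so far: 4)
  step 10: ref 4 -> FAULT, evict 2, frames=[4,1] (faults so far: 5)
  step 11: ref 1 -> HIT, frames=[4,1] (faults so far: 5)
  step 12: ref 3 -> FAULT, evict 1, frames=[4,3] (faults so far: 6)
  step 13: ref 4 -> HIT, frames=[4,3] (faults so far: 6)
  step 14: ref 3 -> HIT, frames=[4,3] (faults so far: 6)
  Optimal total faults: 6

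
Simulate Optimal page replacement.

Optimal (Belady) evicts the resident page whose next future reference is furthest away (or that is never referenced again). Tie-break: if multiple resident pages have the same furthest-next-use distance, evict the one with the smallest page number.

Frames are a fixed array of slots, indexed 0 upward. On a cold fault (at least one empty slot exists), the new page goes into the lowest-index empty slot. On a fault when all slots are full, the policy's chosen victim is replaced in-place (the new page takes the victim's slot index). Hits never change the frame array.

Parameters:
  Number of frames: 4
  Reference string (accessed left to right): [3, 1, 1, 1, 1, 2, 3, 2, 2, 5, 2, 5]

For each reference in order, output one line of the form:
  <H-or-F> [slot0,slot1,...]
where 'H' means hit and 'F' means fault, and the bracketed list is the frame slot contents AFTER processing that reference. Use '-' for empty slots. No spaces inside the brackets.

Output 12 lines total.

F [3,-,-,-]
F [3,1,-,-]
H [3,1,-,-]
H [3,1,-,-]
H [3,1,-,-]
F [3,1,2,-]
H [3,1,2,-]
H [3,1,2,-]
H [3,1,2,-]
F [3,1,2,5]
H [3,1,2,5]
H [3,1,2,5]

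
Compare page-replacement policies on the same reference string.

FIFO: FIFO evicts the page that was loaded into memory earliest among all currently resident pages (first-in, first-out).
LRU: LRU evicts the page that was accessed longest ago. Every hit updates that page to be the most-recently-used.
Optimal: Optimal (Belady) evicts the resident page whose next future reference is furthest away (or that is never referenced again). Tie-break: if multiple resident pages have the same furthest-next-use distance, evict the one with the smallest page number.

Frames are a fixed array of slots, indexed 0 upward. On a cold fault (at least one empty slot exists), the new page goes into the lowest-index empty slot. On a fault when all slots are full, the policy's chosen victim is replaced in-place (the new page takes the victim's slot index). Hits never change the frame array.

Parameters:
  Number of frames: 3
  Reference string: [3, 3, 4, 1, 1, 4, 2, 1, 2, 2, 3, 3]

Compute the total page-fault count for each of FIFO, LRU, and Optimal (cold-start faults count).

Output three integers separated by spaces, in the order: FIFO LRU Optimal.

--- FIFO ---
  step 0: ref 3 -> FAULT, frames=[3,-,-] (faults so far: 1)
  step 1: ref 3 -> HIT, frames=[3,-,-] (faults so far: 1)
  step 2: ref 4 -> FAULT, frames=[3,4,-] (faults so far: 2)
  step 3: ref 1 -> FAULT, frames=[3,4,1] (faults so far: 3)
  step 4: ref 1 -> HIT, frames=[3,4,1] (faults so far: 3)
  step 5: ref 4 -> HIT, frames=[3,4,1] (faults so far: 3)
  step 6: ref 2 -> FAULT, evict 3, frames=[2,4,1] (faults so far: 4)
  step 7: ref 1 -> HIT, frames=[2,4,1] (faults so far: 4)
  step 8: ref 2 -> HIT, frames=[2,4,1] (faults so far: 4)
  step 9: ref 2 -> HIT, frames=[2,4,1] (faults so far: 4)
  step 10: ref 3 -> FAULT, evict 4, frames=[2,3,1] (faults so far: 5)
  step 11: ref 3 -> HIT, frames=[2,3,1] (faults so far: 5)
  FIFO total faults: 5
--- LRU ---
  step 0: ref 3 -> FAULT, frames=[3,-,-] (faults so far: 1)
  step 1: ref 3 -> HIT, frames=[3,-,-] (faults so far: 1)
  step 2: ref 4 -> FAULT, frames=[3,4,-] (faults so far: 2)
  step 3: ref 1 -> FAULT, frames=[3,4,1] (faults so far: 3)
  step 4: ref 1 -> HIT, frames=[3,4,1] (faults so far: 3)
  step 5: ref 4 -> HIT, frames=[3,4,1] (faults so far: 3)
  step 6: ref 2 -> FAULT, evict 3, frames=[2,4,1] (faults so far: 4)
  step 7: ref 1 -> HIT, frames=[2,4,1] (faults so far: 4)
  step 8: ref 2 -> HIT, frames=[2,4,1] (faults so far: 4)
  step 9: ref 2 -> HIT, frames=[2,4,1] (faults so far: 4)
  step 10: ref 3 -> FAULT, evict 4, frames=[2,3,1] (faults so far: 5)
  step 11: ref 3 -> HIT, frames=[2,3,1] (faults so far: 5)
  LRU total faults: 5
--- Optimal ---
  step 0: ref 3 -> FAULT, frames=[3,-,-] (faults so far: 1)
  step 1: ref 3 -> HIT, frames=[3,-,-] (faults so far: 1)
  step 2: ref 4 -> FAULT, frames=[3,4,-] (faults so far: 2)
  step 3: ref 1 -> FAULT, frames=[3,4,1] (faults so far: 3)
  step 4: ref 1 -> HIT, frames=[3,4,1] (faults so far: 3)
  step 5: ref 4 -> HIT, frames=[3,4,1] (faults so far: 3)
  step 6: ref 2 -> FAULT, evict 4, frames=[3,2,1] (faults so far: 4)
  step 7: ref 1 -> HIT, frames=[3,2,1] (faults so far: 4)
  step 8: ref 2 -> HIT, frames=[3,2,1] (faults so far: 4)
  step 9: ref 2 -> HIT, frames=[3,2,1] (faults so far: 4)
  step 10: ref 3 -> HIT, frames=[3,2,1] (faults so far: 4)
  step 11: ref 3 -> HIT, frames=[3,2,1] (faults so far: 4)
  Optimal total faults: 4

Answer: 5 5 4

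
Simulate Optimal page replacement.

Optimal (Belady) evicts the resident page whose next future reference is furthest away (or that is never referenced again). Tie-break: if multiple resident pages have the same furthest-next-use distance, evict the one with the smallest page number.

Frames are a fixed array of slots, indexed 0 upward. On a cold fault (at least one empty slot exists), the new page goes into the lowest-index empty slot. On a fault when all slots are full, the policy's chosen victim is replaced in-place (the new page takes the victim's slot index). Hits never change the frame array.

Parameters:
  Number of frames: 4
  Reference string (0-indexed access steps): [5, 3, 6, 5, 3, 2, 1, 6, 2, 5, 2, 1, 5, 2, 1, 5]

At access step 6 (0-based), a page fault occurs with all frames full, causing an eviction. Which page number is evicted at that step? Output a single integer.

Answer: 3

Derivation:
Step 0: ref 5 -> FAULT, frames=[5,-,-,-]
Step 1: ref 3 -> FAULT, frames=[5,3,-,-]
Step 2: ref 6 -> FAULT, frames=[5,3,6,-]
Step 3: ref 5 -> HIT, frames=[5,3,6,-]
Step 4: ref 3 -> HIT, frames=[5,3,6,-]
Step 5: ref 2 -> FAULT, frames=[5,3,6,2]
Step 6: ref 1 -> FAULT, evict 3, frames=[5,1,6,2]
At step 6: evicted page 3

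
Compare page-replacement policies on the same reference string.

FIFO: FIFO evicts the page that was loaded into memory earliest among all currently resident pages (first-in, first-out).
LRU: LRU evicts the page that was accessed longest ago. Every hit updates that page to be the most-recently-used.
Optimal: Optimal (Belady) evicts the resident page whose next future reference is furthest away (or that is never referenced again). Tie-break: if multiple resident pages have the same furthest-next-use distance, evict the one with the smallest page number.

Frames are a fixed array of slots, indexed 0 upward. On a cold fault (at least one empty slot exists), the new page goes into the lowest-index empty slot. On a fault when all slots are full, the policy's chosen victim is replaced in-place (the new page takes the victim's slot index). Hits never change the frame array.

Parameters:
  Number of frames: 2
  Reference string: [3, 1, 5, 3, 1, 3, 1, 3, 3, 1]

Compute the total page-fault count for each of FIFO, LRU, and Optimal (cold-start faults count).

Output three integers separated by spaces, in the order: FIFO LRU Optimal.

--- FIFO ---
  step 0: ref 3 -> FAULT, frames=[3,-] (faults so far: 1)
  step 1: ref 1 -> FAULT, frames=[3,1] (faults so far: 2)
  step 2: ref 5 -> FAULT, evict 3, frames=[5,1] (faults so far: 3)
  step 3: ref 3 -> FAULT, evict 1, frames=[5,3] (faults so far: 4)
  step 4: ref 1 -> FAULT, evict 5, frames=[1,3] (faults so far: 5)
  step 5: ref 3 -> HIT, frames=[1,3] (faults so far: 5)
  step 6: ref 1 -> HIT, frames=[1,3] (faults so far: 5)
  step 7: ref 3 -> HIT, frames=[1,3] (faults so far: 5)
  step 8: ref 3 -> HIT, frames=[1,3] (faults so far: 5)
  step 9: ref 1 -> HIT, frames=[1,3] (faults so far: 5)
  FIFO total faults: 5
--- LRU ---
  step 0: ref 3 -> FAULT, frames=[3,-] (faults so far: 1)
  step 1: ref 1 -> FAULT, frames=[3,1] (faults so far: 2)
  step 2: ref 5 -> FAULT, evict 3, frames=[5,1] (faults so far: 3)
  step 3: ref 3 -> FAULT, evict 1, frames=[5,3] (faults so far: 4)
  step 4: ref 1 -> FAULT, evict 5, frames=[1,3] (faults so far: 5)
  step 5: ref 3 -> HIT, frames=[1,3] (faults so far: 5)
  step 6: ref 1 -> HIT, frames=[1,3] (faults so far: 5)
  step 7: ref 3 -> HIT, frames=[1,3] (faults so far: 5)
  step 8: ref 3 -> HIT, frames=[1,3] (faults so far: 5)
  step 9: ref 1 -> HIT, frames=[1,3] (faults so far: 5)
  LRU total faults: 5
--- Optimal ---
  step 0: ref 3 -> FAULT, frames=[3,-] (faults so far: 1)
  step 1: ref 1 -> FAULT, frames=[3,1] (faults so far: 2)
  step 2: ref 5 -> FAULT, evict 1, frames=[3,5] (faults so far: 3)
  step 3: ref 3 -> HIT, frames=[3,5] (faults so far: 3)
  step 4: ref 1 -> FAULT, evict 5, frames=[3,1] (faults so far: 4)
  step 5: ref 3 -> HIT, frames=[3,1] (faults so far: 4)
  step 6: ref 1 -> HIT, frames=[3,1] (faults so far: 4)
  step 7: ref 3 -> HIT, frames=[3,1] (faults so far: 4)
  step 8: ref 3 -> HIT, frames=[3,1] (faults so far: 4)
  step 9: ref 1 -> HIT, frames=[3,1] (faults so far: 4)
  Optimal total faults: 4

Answer: 5 5 4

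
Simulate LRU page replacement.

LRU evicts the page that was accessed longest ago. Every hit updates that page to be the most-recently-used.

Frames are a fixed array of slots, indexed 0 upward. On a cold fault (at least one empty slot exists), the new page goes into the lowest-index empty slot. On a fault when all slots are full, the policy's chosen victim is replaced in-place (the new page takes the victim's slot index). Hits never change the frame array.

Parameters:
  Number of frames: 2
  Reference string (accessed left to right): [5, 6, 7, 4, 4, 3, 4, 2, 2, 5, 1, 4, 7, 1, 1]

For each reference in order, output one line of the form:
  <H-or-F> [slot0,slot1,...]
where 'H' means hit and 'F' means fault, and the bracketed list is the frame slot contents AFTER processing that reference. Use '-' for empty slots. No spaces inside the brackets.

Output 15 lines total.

F [5,-]
F [5,6]
F [7,6]
F [7,4]
H [7,4]
F [3,4]
H [3,4]
F [2,4]
H [2,4]
F [2,5]
F [1,5]
F [1,4]
F [7,4]
F [7,1]
H [7,1]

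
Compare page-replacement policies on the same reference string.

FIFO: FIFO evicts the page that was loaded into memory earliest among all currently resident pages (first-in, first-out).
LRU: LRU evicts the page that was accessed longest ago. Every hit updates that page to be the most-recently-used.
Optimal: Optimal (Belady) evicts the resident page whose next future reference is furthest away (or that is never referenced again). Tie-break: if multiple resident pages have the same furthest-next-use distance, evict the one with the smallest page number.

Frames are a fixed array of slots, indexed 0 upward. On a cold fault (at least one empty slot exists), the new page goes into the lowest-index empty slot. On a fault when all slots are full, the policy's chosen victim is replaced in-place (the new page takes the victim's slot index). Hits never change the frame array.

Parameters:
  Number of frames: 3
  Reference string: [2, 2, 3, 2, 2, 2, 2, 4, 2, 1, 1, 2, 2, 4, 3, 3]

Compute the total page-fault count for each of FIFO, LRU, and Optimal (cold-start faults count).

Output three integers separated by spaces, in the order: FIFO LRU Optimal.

--- FIFO ---
  step 0: ref 2 -> FAULT, frames=[2,-,-] (faults so far: 1)
  step 1: ref 2 -> HIT, frames=[2,-,-] (faults so far: 1)
  step 2: ref 3 -> FAULT, frames=[2,3,-] (faults so far: 2)
  step 3: ref 2 -> HIT, frames=[2,3,-] (faults so far: 2)
  step 4: ref 2 -> HIT, frames=[2,3,-] (faults so far: 2)
  step 5: ref 2 -> HIT, frames=[2,3,-] (faults so far: 2)
  step 6: ref 2 -> HIT, frames=[2,3,-] (faults so far: 2)
  step 7: ref 4 -> FAULT, frames=[2,3,4] (faults so far: 3)
  step 8: ref 2 -> HIT, frames=[2,3,4] (faults so far: 3)
  step 9: ref 1 -> FAULT, evict 2, frames=[1,3,4] (faults so far: 4)
  step 10: ref 1 -> HIT, frames=[1,3,4] (faults so far: 4)
  step 11: ref 2 -> FAULT, evict 3, frames=[1,2,4] (faults so far: 5)
  step 12: ref 2 -> HIT, frames=[1,2,4] (faults so far: 5)
  step 13: ref 4 -> HIT, frames=[1,2,4] (faults so far: 5)
  step 14: ref 3 -> FAULT, evict 4, frames=[1,2,3] (faults so far: 6)
  step 15: ref 3 -> HIT, frames=[1,2,3] (faults so far: 6)
  FIFO total faults: 6
--- LRU ---
  step 0: ref 2 -> FAULT, frames=[2,-,-] (faults so far: 1)
  step 1: ref 2 -> HIT, frames=[2,-,-] (faults so far: 1)
  step 2: ref 3 -> FAULT, frames=[2,3,-] (faults so far: 2)
  step 3: ref 2 -> HIT, frames=[2,3,-] (faults so far: 2)
  step 4: ref 2 -> HIT, frames=[2,3,-] (faults so far: 2)
  step 5: ref 2 -> HIT, frames=[2,3,-] (faults so far: 2)
  step 6: ref 2 -> HIT, frames=[2,3,-] (faults so far: 2)
  step 7: ref 4 -> FAULT, frames=[2,3,4] (faults so far: 3)
  step 8: ref 2 -> HIT, frames=[2,3,4] (faults so far: 3)
  step 9: ref 1 -> FAULT, evict 3, frames=[2,1,4] (faults so far: 4)
  step 10: ref 1 -> HIT, frames=[2,1,4] (faults so far: 4)
  step 11: ref 2 -> HIT, frames=[2,1,4] (faults so far: 4)
  step 12: ref 2 -> HIT, frames=[2,1,4] (faults so far: 4)
  step 13: ref 4 -> HIT, frames=[2,1,4] (faults so far: 4)
  step 14: ref 3 -> FAULT, evict 1, frames=[2,3,4] (faults so far: 5)
  step 15: ref 3 -> HIT, frames=[2,3,4] (faults so far: 5)
  LRU total faults: 5
--- Optimal ---
  step 0: ref 2 -> FAULT, frames=[2,-,-] (faults so far: 1)
  step 1: ref 2 -> HIT, frames=[2,-,-] (faults so far: 1)
  step 2: ref 3 -> FAULT, frames=[2,3,-] (faults so far: 2)
  step 3: ref 2 -> HIT, frames=[2,3,-] (faults so far: 2)
  step 4: ref 2 -> HIT, frames=[2,3,-] (faults so far: 2)
  step 5: ref 2 -> HIT, frames=[2,3,-] (faults so far: 2)
  step 6: ref 2 -> HIT, frames=[2,3,-] (faults so far: 2)
  step 7: ref 4 -> FAULT, frames=[2,3,4] (faults so far: 3)
  step 8: ref 2 -> HIT, frames=[2,3,4] (faults so far: 3)
  step 9: ref 1 -> FAULT, evict 3, frames=[2,1,4] (faults so far: 4)
  step 10: ref 1 -> HIT, frames=[2,1,4] (faults so far: 4)
  step 11: ref 2 -> HIT, frames=[2,1,4] (faults so far: 4)
  step 12: ref 2 -> HIT, frames=[2,1,4] (faults so far: 4)
  step 13: ref 4 -> HIT, frames=[2,1,4] (faults so far: 4)
  step 14: ref 3 -> FAULT, evict 1, frames=[2,3,4] (faults so far: 5)
  step 15: ref 3 -> HIT, frames=[2,3,4] (faults so far: 5)
  Optimal total faults: 5

Answer: 6 5 5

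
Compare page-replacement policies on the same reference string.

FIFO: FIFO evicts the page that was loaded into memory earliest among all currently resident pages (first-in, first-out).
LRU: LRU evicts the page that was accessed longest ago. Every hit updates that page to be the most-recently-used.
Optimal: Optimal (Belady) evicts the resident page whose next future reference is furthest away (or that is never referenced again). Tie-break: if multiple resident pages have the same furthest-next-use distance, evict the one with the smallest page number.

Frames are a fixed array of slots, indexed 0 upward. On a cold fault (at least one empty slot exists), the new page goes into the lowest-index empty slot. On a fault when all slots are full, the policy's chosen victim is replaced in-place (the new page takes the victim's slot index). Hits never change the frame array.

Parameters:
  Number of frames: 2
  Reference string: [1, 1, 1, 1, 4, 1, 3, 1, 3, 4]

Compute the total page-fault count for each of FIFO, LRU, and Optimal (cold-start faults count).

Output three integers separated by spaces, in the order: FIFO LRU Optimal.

Answer: 5 4 4

Derivation:
--- FIFO ---
  step 0: ref 1 -> FAULT, frames=[1,-] (faults so far: 1)
  step 1: ref 1 -> HIT, frames=[1,-] (faults so far: 1)
  step 2: ref 1 -> HIT, frames=[1,-] (faults so far: 1)
  step 3: ref 1 -> HIT, frames=[1,-] (faults so far: 1)
  step 4: ref 4 -> FAULT, frames=[1,4] (faults so far: 2)
  step 5: ref 1 -> HIT, frames=[1,4] (faults so far: 2)
  step 6: ref 3 -> FAULT, evict 1, frames=[3,4] (faults so far: 3)
  step 7: ref 1 -> FAULT, evict 4, frames=[3,1] (faults so far: 4)
  step 8: ref 3 -> HIT, frames=[3,1] (faults so far: 4)
  step 9: ref 4 -> FAULT, evict 3, frames=[4,1] (faults so far: 5)
  FIFO total faults: 5
--- LRU ---
  step 0: ref 1 -> FAULT, frames=[1,-] (faults so far: 1)
  step 1: ref 1 -> HIT, frames=[1,-] (faults so far: 1)
  step 2: ref 1 -> HIT, frames=[1,-] (faults so far: 1)
  step 3: ref 1 -> HIT, frames=[1,-] (faults so far: 1)
  step 4: ref 4 -> FAULT, frames=[1,4] (faults so far: 2)
  step 5: ref 1 -> HIT, frames=[1,4] (faults so far: 2)
  step 6: ref 3 -> FAULT, evict 4, frames=[1,3] (faults so far: 3)
  step 7: ref 1 -> HIT, frames=[1,3] (faults so far: 3)
  step 8: ref 3 -> HIT, frames=[1,3] (faults so far: 3)
  step 9: ref 4 -> FAULT, evict 1, frames=[4,3] (faults so far: 4)
  LRU total faults: 4
--- Optimal ---
  step 0: ref 1 -> FAULT, frames=[1,-] (faults so far: 1)
  step 1: ref 1 -> HIT, frames=[1,-] (faults so far: 1)
  step 2: ref 1 -> HIT, frames=[1,-] (faults so far: 1)
  step 3: ref 1 -> HIT, frames=[1,-] (faults so far: 1)
  step 4: ref 4 -> FAULT, frames=[1,4] (faults so far: 2)
  step 5: ref 1 -> HIT, frames=[1,4] (faults so far: 2)
  step 6: ref 3 -> FAULT, evict 4, frames=[1,3] (faults so far: 3)
  step 7: ref 1 -> HIT, frames=[1,3] (faults so far: 3)
  step 8: ref 3 -> HIT, frames=[1,3] (faults so far: 3)
  step 9: ref 4 -> FAULT, evict 1, frames=[4,3] (faults so far: 4)
  Optimal total faults: 4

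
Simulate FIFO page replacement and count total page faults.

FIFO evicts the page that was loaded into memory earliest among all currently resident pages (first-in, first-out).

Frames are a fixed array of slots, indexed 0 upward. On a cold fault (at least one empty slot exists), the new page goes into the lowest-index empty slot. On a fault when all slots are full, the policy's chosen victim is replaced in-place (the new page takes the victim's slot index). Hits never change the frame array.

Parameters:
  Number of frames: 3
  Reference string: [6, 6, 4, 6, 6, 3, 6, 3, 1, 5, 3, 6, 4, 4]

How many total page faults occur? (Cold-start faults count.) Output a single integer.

Answer: 7

Derivation:
Step 0: ref 6 → FAULT, frames=[6,-,-]
Step 1: ref 6 → HIT, frames=[6,-,-]
Step 2: ref 4 → FAULT, frames=[6,4,-]
Step 3: ref 6 → HIT, frames=[6,4,-]
Step 4: ref 6 → HIT, frames=[6,4,-]
Step 5: ref 3 → FAULT, frames=[6,4,3]
Step 6: ref 6 → HIT, frames=[6,4,3]
Step 7: ref 3 → HIT, frames=[6,4,3]
Step 8: ref 1 → FAULT (evict 6), frames=[1,4,3]
Step 9: ref 5 → FAULT (evict 4), frames=[1,5,3]
Step 10: ref 3 → HIT, frames=[1,5,3]
Step 11: ref 6 → FAULT (evict 3), frames=[1,5,6]
Step 12: ref 4 → FAULT (evict 1), frames=[4,5,6]
Step 13: ref 4 → HIT, frames=[4,5,6]
Total faults: 7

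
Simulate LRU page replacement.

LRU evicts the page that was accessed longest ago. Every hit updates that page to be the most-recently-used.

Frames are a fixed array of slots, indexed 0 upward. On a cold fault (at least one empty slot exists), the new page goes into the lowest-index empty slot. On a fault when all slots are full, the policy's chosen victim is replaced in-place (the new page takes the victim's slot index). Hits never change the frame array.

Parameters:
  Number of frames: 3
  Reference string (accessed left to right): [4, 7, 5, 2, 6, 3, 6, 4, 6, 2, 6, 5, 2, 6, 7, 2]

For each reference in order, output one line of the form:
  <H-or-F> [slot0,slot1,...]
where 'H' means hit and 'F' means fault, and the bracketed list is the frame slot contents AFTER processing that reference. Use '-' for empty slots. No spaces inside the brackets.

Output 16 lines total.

F [4,-,-]
F [4,7,-]
F [4,7,5]
F [2,7,5]
F [2,6,5]
F [2,6,3]
H [2,6,3]
F [4,6,3]
H [4,6,3]
F [4,6,2]
H [4,6,2]
F [5,6,2]
H [5,6,2]
H [5,6,2]
F [7,6,2]
H [7,6,2]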